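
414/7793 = 414/7793  =  0.05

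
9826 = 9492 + 334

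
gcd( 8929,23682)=1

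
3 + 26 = 29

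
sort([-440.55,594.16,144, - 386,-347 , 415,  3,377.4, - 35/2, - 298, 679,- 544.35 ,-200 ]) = [ - 544.35,  -  440.55,-386,-347, - 298,-200, - 35/2,3,144,377.4,415, 594.16 , 679 ] 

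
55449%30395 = 25054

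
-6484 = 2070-8554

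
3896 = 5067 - 1171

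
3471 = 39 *89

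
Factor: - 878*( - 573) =503094= 2^1*3^1*191^1*439^1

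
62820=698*90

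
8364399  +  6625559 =14989958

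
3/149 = 3/149 = 0.02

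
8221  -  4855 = 3366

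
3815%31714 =3815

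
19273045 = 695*27731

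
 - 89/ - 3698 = 89/3698 = 0.02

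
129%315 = 129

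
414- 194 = 220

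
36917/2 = 18458 + 1/2 = 18458.50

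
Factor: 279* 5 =3^2*5^1*31^1 =1395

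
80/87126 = 40/43563  =  0.00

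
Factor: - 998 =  - 2^1*499^1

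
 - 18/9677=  - 1+9659/9677 = -  0.00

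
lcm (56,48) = 336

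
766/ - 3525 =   -  766/3525 = - 0.22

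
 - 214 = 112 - 326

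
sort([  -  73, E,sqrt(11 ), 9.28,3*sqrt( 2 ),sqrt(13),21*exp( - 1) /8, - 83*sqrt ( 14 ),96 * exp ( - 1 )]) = [-83*sqrt( 14 ),-73 , 21*exp( - 1 )/8, E,sqrt (11), sqrt(13 ),3*sqrt ( 2 ),9.28,96*exp ( - 1 )] 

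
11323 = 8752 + 2571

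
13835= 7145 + 6690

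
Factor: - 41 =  - 41^1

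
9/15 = 3/5 =0.60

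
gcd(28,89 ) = 1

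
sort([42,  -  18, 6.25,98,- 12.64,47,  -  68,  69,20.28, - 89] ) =[ - 89, - 68, - 18,-12.64, 6.25,  20.28,42,47,  69,98 ] 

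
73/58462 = 73/58462 = 0.00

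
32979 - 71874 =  - 38895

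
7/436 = 7/436 = 0.02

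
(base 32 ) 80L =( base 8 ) 20025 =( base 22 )gl7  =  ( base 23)FC2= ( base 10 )8213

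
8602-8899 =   -  297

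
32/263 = 32/263= 0.12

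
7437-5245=2192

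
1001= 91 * 11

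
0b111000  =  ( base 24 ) 28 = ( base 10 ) 56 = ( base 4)320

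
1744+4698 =6442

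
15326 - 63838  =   - 48512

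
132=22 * 6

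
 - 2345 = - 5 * 469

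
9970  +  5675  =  15645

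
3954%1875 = 204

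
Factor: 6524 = 2^2 * 7^1*233^1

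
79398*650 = 51608700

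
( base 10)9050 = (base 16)235A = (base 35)7dk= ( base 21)kak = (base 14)3426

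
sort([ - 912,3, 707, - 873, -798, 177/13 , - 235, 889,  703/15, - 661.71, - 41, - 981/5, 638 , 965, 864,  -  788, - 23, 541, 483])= [ - 912, - 873, - 798, - 788,-661.71,-235, - 981/5, - 41,- 23, 3, 177/13, 703/15,483,541, 638, 707,  864 , 889, 965 ]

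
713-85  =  628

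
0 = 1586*0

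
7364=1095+6269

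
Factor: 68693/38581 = 73/41= 41^ (-1)*73^1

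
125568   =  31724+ 93844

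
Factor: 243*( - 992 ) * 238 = -57371328 = - 2^6*3^5*7^1 * 17^1*31^1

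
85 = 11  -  -74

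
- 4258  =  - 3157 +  - 1101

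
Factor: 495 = 3^2*5^1*11^1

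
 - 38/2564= - 19/1282 = - 0.01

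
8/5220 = 2/1305 = 0.00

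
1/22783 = 1/22783 = 0.00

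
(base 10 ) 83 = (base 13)65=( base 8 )123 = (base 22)3h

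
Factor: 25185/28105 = 69/77  =  3^1*7^( - 1 )  *  11^ (  -  1) * 23^1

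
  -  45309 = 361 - 45670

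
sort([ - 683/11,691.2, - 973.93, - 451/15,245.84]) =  [  -  973.93,- 683/11, - 451/15, 245.84, 691.2]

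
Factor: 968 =2^3*11^2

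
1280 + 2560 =3840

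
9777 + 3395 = 13172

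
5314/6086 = 2657/3043 = 0.87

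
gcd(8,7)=1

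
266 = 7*38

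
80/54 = 1 + 13/27 = 1.48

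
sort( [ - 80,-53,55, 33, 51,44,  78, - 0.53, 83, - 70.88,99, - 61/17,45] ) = [ - 80,  -  70.88,- 53, - 61/17, - 0.53, 33,  44, 45, 51,55,78, 83, 99 ] 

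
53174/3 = 53174/3 = 17724.67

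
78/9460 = 39/4730  =  0.01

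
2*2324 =4648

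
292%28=12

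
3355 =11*305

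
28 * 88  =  2464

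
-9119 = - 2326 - 6793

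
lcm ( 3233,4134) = 252174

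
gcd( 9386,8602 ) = 2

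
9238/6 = 4619/3 = 1539.67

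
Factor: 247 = 13^1 * 19^1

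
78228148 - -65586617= 143814765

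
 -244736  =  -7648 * 32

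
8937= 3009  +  5928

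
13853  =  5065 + 8788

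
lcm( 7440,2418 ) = 96720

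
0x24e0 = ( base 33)8M2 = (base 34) 85m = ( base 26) dp2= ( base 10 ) 9440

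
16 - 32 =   -  16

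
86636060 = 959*90340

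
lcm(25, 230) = 1150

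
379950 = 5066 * 75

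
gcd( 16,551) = 1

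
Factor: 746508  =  2^2 * 3^1*7^1*8887^1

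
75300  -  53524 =21776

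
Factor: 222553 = 222553^1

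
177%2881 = 177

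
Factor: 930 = 2^1*3^1*5^1*31^1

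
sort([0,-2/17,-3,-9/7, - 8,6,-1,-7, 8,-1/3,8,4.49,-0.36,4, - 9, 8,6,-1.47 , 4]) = [  -  9, - 8,- 7, - 3, - 1.47 ,  -  9/7, - 1, - 0.36,-1/3,-2/17,0,4, 4, 4.49, 6,6, 8,8, 8]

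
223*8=1784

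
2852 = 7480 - 4628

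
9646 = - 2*(-4823) 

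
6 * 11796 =70776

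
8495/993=8 + 551/993 = 8.55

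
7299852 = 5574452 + 1725400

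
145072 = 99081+45991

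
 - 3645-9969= - 13614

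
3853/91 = 42 + 31/91 = 42.34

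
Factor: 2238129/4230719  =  3^2 * 149^1 * 1669^1* 4230719^ ( - 1 ) 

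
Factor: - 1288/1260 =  - 46/45 = -2^1*3^(-2 ) * 5^( - 1)*23^1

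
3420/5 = 684 = 684.00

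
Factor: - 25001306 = - 2^1*11^1 * 29^1*149^1 *263^1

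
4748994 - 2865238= 1883756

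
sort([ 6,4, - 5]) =[ - 5, 4 , 6]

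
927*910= 843570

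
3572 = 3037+535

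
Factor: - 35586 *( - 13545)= 482012370= 2^1*3^5 * 5^1* 7^1*43^1*659^1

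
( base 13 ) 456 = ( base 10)747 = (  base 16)2eb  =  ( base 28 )QJ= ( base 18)259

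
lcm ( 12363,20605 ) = 61815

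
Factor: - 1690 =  - 2^1*5^1 * 13^2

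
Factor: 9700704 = 2^5 * 3^2*13^1*2591^1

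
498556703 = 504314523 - 5757820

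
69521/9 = 69521/9 = 7724.56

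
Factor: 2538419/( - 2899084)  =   - 2^(  -  2 ) * 13^1*19^1*43^1 * 179^( - 1)  *239^1 * 4049^( - 1) 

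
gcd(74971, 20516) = 1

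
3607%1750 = 107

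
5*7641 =38205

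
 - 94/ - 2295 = 94/2295 =0.04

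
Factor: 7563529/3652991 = 1697^1*4457^1*3652991^( - 1)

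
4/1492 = 1/373 = 0.00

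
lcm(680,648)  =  55080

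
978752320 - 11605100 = 967147220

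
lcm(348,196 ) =17052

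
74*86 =6364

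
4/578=2/289 = 0.01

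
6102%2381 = 1340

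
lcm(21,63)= 63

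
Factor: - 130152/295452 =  - 2^1*3^(-1)*11^1*17^1*283^( - 1) = -374/849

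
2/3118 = 1/1559=0.00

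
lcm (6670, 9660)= 280140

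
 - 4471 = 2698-7169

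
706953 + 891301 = 1598254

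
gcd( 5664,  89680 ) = 944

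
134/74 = 1 + 30/37 = 1.81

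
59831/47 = 1273 = 1273.00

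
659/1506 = 659/1506=0.44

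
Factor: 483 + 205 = 2^4*43^1 = 688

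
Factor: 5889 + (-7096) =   -  17^1*71^1 =-  1207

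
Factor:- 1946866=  - 2^1*37^1 * 26309^1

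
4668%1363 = 579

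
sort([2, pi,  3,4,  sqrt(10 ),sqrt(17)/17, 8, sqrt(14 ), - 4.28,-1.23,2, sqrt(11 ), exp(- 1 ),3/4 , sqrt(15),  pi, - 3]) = [  -  4.28,-3, - 1.23,sqrt(17 )/17, exp( - 1), 3/4,2,  2, 3, pi,  pi, sqrt(10),  sqrt(11 ),sqrt( 14), sqrt( 15),4,8]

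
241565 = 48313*5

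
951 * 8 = 7608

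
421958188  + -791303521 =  - 369345333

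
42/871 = 42/871 = 0.05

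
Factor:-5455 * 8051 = -5^1*83^1*97^1*1091^1 = - 43918205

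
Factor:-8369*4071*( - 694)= 23644718106 = 2^1*3^1*23^1 * 59^1*347^1*8369^1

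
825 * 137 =113025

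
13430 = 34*395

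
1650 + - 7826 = -6176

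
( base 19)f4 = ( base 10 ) 289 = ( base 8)441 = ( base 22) D3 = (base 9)351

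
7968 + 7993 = 15961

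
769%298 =173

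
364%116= 16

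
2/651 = 2/651  =  0.00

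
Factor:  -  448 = - 2^6*7^1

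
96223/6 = 16037 + 1/6 = 16037.17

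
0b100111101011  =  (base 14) cd5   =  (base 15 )b44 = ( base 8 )4753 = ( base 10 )2539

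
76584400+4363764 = 80948164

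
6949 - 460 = 6489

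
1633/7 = 233 + 2/7  =  233.29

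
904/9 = 904/9 = 100.44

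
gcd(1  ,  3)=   1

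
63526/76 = 31763/38 = 835.87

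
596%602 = 596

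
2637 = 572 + 2065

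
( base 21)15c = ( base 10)558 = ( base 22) 138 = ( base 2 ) 1000101110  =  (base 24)n6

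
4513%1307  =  592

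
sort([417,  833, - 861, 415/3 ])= [ - 861, 415/3,417, 833]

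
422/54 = 211/27 =7.81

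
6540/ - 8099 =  - 6540/8099 = - 0.81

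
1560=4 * 390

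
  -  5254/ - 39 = 5254/39 = 134.72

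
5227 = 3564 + 1663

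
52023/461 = 112+391/461 = 112.85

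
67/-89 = - 67/89 = -0.75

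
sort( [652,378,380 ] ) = [ 378,380,  652]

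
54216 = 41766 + 12450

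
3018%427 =29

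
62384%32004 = 30380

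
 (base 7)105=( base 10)54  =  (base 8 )66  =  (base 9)60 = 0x36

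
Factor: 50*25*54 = 67500 = 2^2*3^3 * 5^4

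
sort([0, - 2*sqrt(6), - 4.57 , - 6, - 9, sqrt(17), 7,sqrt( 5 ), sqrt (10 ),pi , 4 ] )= [-9,-6, - 2*sqrt(6 ), - 4.57,0,sqrt( 5 ),pi, sqrt( 10 ) , 4, sqrt(17 ), 7 ] 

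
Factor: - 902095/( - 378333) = 3^( - 2)*5^1*127^( -1) * 331^( - 1)*180419^1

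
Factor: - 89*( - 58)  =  2^1*29^1*  89^1=5162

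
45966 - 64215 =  - 18249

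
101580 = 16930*6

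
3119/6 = 3119/6  =  519.83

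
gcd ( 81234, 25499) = 1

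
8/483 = 8/483  =  0.02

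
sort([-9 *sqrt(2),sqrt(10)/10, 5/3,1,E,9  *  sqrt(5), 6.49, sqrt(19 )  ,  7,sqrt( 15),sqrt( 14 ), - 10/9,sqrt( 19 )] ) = [ - 9*sqrt( 2), - 10/9 , sqrt( 10) /10, 1,5/3, E,sqrt(14), sqrt(15),sqrt( 19 ),sqrt( 19 ),6.49,7,9*sqrt(5 )]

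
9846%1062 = 288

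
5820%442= 74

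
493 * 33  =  16269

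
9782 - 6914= 2868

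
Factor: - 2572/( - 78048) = 2^ (- 3 )*3^(  -  2 )*271^( - 1)*643^1 =643/19512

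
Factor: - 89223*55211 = - 3^1*13^1*31^1*137^1*29741^1 = - 4926091053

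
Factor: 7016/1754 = 2^2= 4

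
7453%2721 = 2011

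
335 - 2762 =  - 2427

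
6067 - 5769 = 298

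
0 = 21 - 21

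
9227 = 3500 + 5727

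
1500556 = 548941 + 951615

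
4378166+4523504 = 8901670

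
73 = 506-433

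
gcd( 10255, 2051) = 2051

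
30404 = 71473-41069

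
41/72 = 41/72 = 0.57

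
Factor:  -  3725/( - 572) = 2^(  -  2 ) *5^2*11^(-1)*13^(  -  1) *149^1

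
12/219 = 4/73 = 0.05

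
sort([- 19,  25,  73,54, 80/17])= [  -  19,  80/17,25,54,73]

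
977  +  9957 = 10934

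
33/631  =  33/631 = 0.05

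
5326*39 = 207714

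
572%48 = 44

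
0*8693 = 0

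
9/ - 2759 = -9/2759   =  -0.00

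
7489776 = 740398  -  -6749378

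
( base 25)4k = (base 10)120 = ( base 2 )1111000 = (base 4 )1320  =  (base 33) 3l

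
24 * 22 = 528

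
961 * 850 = 816850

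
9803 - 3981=5822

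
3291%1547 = 197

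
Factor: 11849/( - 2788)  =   - 2^( -2 )*17^1 = -17/4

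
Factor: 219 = 3^1*73^1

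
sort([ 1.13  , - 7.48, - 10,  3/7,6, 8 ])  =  [ - 10, - 7.48,3/7, 1.13,6,8]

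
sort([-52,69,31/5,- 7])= [ - 52, - 7,31/5,69]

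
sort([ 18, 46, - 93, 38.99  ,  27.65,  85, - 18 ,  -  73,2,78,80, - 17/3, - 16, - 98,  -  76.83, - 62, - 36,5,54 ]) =[ - 98 , - 93, - 76.83, - 73, - 62,-36,-18, - 16, - 17/3,2,  5, 18, 27.65,38.99 , 46,54  ,  78  ,  80 , 85 ] 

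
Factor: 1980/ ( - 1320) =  - 3/2=-2^(  -  1)*3^1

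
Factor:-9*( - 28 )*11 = 2^2*3^2*7^1*11^1 = 2772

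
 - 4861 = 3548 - 8409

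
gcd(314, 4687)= 1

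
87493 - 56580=30913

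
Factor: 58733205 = 3^1*5^1 *67^1*58441^1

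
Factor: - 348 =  - 2^2*3^1*29^1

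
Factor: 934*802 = 2^2*401^1*467^1  =  749068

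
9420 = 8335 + 1085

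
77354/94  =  38677/47 = 822.91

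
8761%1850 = 1361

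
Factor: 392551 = 79^1 * 4969^1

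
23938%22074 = 1864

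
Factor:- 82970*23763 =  - 1971616110 =-2^1*3^1 *5^1* 89^2*8297^1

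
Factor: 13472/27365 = 32/65  =  2^5*5^(  -  1)*13^( - 1) 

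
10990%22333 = 10990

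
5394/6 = 899=899.00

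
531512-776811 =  - 245299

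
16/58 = 8/29 = 0.28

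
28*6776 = 189728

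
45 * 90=4050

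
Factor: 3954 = 2^1*3^1*659^1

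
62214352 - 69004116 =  - 6789764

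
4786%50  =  36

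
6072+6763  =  12835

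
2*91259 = 182518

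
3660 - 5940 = - 2280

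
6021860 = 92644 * 65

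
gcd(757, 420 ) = 1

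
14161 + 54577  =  68738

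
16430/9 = 1825 + 5/9 = 1825.56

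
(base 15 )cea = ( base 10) 2920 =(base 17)a1d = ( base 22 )60G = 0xb68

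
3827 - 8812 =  - 4985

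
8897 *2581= 22963157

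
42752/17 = 42752/17 = 2514.82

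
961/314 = 961/314 = 3.06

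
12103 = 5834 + 6269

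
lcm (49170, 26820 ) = 295020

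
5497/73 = 5497/73=75.30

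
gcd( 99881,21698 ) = 1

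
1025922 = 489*2098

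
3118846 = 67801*46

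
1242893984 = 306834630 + 936059354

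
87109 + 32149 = 119258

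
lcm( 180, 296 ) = 13320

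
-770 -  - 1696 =926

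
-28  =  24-52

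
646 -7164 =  - 6518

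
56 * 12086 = 676816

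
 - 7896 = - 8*987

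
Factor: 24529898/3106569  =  2^1*3^( -1 )*73^1*601^(-1 )* 1723^(-1 ) * 168013^1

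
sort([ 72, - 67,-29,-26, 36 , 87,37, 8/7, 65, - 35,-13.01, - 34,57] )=[ - 67, - 35, - 34, - 29, - 26, - 13.01 , 8/7, 36, 37, 57, 65,72, 87 ] 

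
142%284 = 142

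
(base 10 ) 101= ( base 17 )5G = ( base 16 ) 65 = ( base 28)3H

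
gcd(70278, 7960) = 2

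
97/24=4 + 1/24   =  4.04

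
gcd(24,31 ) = 1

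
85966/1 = 85966 = 85966.00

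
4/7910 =2/3955   =  0.00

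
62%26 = 10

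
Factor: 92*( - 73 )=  - 6716 = - 2^2*23^1*73^1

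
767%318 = 131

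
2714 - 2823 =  - 109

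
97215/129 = 32405/43=753.60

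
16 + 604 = 620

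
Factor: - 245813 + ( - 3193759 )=-2^2*3^1*41^1*6991^1 = - 3439572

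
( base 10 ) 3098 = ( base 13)1544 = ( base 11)2367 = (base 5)44343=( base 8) 6032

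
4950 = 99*50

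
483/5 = 96 + 3/5 = 96.60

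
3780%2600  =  1180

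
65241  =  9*7249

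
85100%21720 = 19940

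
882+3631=4513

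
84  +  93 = 177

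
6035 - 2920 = 3115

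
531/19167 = 177/6389 = 0.03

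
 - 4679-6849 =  - 11528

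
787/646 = 787/646 = 1.22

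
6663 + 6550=13213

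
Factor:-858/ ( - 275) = 78/25=2^1*3^1*5^( - 2 )*13^1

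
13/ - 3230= - 1 + 3217/3230 = -0.00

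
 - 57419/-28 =57419/28 = 2050.68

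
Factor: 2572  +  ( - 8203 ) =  - 5631 =-3^1*1877^1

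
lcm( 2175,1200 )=34800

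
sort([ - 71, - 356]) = [-356, - 71] 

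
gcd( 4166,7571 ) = 1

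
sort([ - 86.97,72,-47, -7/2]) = [ - 86.97, - 47,-7/2 , 72]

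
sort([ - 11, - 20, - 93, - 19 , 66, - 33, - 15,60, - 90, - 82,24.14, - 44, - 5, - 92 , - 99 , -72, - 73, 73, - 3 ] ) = [  -  99, - 93, - 92, - 90, - 82,- 73, - 72, - 44, - 33,  -  20,-19, - 15,-11, - 5, - 3, 24.14, 60, 66, 73]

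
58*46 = 2668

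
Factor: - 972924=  - 2^2*3^1*81077^1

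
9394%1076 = 786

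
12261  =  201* 61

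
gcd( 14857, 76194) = 83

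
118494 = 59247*2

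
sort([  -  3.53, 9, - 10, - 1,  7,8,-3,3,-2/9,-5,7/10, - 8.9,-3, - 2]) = [ - 10,-8.9, - 5, - 3.53, - 3,-3,-2 ,-1,  -  2/9,7/10,3,7,8,9]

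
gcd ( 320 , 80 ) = 80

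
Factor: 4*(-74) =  - 296 = - 2^3*37^1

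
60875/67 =908 + 39/67  =  908.58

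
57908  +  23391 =81299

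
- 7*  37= - 259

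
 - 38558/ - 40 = 963 + 19/20 = 963.95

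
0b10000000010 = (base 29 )16B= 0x402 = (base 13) 60C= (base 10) 1026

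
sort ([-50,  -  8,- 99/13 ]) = [-50, - 8, - 99/13] 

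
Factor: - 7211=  - 7211^1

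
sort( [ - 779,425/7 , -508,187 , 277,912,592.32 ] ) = [ - 779, - 508, 425/7,187,277,592.32, 912]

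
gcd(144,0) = 144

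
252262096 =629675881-377413785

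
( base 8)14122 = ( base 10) 6226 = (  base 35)52V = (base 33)5nm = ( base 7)24103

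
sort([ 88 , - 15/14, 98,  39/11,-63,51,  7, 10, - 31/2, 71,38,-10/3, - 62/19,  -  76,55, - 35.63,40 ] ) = [ - 76,-63,-35.63, - 31/2,-10/3, - 62/19,-15/14,39/11, 7,10,38, 40 , 51,55 , 71,88,98 ]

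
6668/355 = 6668/355=   18.78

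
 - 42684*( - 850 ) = 36281400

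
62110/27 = 2300+10/27 = 2300.37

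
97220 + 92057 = 189277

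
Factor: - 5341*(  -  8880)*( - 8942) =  - 2^5 * 3^1*5^1 * 7^2 * 17^1 * 37^1 * 109^1*263^1 = - 424101891360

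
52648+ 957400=1010048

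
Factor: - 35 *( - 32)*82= 91840  =  2^6 * 5^1*7^1*41^1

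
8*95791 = 766328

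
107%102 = 5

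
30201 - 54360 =  -  24159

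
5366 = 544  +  4822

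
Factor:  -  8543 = - 8543^1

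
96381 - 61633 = 34748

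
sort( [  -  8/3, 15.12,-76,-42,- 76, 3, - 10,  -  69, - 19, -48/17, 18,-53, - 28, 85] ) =[ - 76, - 76  , - 69, -53,-42,- 28, - 19,  -  10,-48/17, - 8/3, 3, 15.12, 18,85 ]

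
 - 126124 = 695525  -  821649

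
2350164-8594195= -6244031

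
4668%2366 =2302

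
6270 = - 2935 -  - 9205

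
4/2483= 4/2483 = 0.00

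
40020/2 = 20010  =  20010.00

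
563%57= 50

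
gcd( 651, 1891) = 31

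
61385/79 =777+ 2/79 = 777.03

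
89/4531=89/4531 = 0.02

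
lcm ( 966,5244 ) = 36708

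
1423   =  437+986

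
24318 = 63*386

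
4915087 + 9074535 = 13989622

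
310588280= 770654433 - 460066153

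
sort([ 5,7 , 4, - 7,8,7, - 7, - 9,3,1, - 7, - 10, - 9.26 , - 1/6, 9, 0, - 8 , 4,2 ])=[ - 10, - 9.26, -9, - 8,-7, - 7, - 7,-1/6,0, 1, 2, 3,4, 4,5 , 7,7,8 , 9 ] 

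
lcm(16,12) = 48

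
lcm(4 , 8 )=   8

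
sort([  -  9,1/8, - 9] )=[  -  9, - 9,  1/8] 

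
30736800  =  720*42690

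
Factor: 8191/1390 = 2^( - 1)*5^( - 1)*139^( - 1)*8191^1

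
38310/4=19155/2 = 9577.50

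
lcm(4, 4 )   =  4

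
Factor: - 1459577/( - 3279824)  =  2^(-4 )*7^1*359^(-1) * 571^(  -  1)*208511^1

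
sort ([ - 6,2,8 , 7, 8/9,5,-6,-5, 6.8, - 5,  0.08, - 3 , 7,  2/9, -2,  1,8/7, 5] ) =[ - 6,  -  6, - 5, - 5,-3,-2,0.08, 2/9,8/9, 1, 8/7, 2,5,5,6.8,7, 7,8]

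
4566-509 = 4057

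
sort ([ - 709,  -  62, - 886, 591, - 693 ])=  [-886 , -709, -693, - 62,  591] 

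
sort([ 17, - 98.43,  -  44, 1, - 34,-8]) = [ - 98.43,-44, - 34,-8,1 , 17]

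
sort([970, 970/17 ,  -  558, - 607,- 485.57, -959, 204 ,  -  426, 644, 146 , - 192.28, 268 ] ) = [  -  959, - 607, - 558, - 485.57, - 426,  -  192.28, 970/17,146, 204,268, 644,  970]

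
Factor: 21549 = 3^1 * 11^1*653^1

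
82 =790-708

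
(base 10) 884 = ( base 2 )1101110100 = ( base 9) 1182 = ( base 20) 244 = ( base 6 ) 4032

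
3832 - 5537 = -1705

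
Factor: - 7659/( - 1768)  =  2^( - 3)*3^2*13^( - 1 )*17^( - 1) * 23^1*37^1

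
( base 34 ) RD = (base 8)1643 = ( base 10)931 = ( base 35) ql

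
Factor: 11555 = 5^1 * 2311^1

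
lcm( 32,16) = 32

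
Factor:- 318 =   -  2^1*3^1* 53^1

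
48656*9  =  437904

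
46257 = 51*907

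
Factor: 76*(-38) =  - 2^3*19^2 =-2888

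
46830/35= 1338 =1338.00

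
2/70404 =1/35202 = 0.00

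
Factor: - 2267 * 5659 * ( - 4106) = 2^1*2053^1 * 2267^1 * 5659^1 = 52675681018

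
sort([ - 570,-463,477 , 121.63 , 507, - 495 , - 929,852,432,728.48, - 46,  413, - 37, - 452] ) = [ - 929 , - 570,-495, - 463, - 452, - 46, - 37 , 121.63 , 413, 432, 477, 507,728.48 , 852] 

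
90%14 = 6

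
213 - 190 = 23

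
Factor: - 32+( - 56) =-88 = - 2^3*11^1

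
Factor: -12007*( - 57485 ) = 690222395=5^1  *  11497^1*12007^1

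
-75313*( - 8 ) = 602504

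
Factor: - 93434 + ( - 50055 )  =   - 143489^1 = - 143489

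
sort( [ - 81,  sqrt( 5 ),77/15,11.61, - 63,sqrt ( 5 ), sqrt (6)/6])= [ - 81 , - 63, sqrt(6)/6,sqrt ( 5), sqrt(5 ),77/15, 11.61 ]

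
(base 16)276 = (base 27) N9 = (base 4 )21312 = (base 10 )630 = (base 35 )I0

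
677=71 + 606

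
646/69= 646/69= 9.36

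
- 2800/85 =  -560/17=- 32.94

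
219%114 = 105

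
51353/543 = 94+311/543 = 94.57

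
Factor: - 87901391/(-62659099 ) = 19^1*4626389^1*62659099^( - 1)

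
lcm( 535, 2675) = 2675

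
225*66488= 14959800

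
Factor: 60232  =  2^3 * 7529^1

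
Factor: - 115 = -5^1*23^1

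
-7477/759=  - 7477/759 = -9.85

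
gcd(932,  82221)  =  1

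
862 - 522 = 340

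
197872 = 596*332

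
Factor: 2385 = 3^2 * 5^1*53^1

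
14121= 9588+4533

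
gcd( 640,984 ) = 8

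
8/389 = 8/389 = 0.02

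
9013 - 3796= 5217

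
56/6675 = 56/6675 = 0.01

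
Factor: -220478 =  - 2^1 * 23^1 * 4793^1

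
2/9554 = 1/4777= 0.00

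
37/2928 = 37/2928 = 0.01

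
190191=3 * 63397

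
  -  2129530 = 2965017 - 5094547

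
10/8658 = 5/4329 = 0.00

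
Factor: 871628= 2^2*217907^1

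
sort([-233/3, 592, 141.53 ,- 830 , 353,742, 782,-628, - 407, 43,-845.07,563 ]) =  [-845.07, - 830,-628, - 407, - 233/3,43,141.53,  353,563,592,742, 782] 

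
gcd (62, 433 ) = 1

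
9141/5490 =3047/1830 = 1.67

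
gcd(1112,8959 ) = 1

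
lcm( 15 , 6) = 30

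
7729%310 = 289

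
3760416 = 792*4748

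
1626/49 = 33+9/49 = 33.18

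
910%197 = 122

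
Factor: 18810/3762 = 5 = 5^1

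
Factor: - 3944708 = -2^2 * 986177^1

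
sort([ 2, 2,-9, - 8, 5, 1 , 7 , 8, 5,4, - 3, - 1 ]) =[ - 9, - 8, - 3,-1,  1,2 , 2,4,5,5,7,8]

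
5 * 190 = 950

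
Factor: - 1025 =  - 5^2*41^1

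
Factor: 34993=7^1 * 4999^1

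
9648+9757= 19405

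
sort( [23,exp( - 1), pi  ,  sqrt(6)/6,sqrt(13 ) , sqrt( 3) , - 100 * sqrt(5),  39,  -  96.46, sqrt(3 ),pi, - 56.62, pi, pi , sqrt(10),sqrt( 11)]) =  [ - 100*sqrt (5),-96.46, - 56.62 , exp( - 1), sqrt(6 )/6, sqrt(3),sqrt (3 ),pi,pi,pi,pi , sqrt(10 ), sqrt( 11), sqrt( 13 ), 23, 39] 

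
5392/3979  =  5392/3979 = 1.36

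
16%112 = 16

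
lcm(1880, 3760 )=3760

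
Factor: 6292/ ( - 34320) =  - 11/60 = - 2^( - 2)*3^( - 1 )*5^( -1) * 11^1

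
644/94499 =644/94499  =  0.01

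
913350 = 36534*25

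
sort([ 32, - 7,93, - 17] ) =[-17, - 7, 32,93 ]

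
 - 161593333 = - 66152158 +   -  95441175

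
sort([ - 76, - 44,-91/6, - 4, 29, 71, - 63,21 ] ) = [-76, - 63,-44, - 91/6, - 4 , 21 , 29, 71]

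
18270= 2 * 9135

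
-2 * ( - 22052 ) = 44104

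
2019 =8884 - 6865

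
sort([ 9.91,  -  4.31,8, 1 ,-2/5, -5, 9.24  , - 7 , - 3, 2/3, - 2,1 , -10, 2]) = [ - 10, - 7, - 5,-4.31, - 3, - 2 , - 2/5, 2/3, 1 , 1, 2, 8, 9.24,9.91 ] 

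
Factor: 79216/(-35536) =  - 2221^( - 1)*4951^1 = - 4951/2221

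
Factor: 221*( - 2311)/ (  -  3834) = 2^ ( - 1 )*3^ (- 3 )*  13^1*17^1*71^(  -  1)*2311^1 = 510731/3834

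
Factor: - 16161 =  - 3^1*5387^1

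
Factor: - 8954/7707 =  - 2^1*3^ ( - 1 )*7^(-1) * 11^2*37^1*367^(  -  1)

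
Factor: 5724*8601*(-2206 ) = - 2^3*3^4*47^1*53^1 *61^1 * 1103^1= -108606065544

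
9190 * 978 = 8987820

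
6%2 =0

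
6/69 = 2/23 = 0.09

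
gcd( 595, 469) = 7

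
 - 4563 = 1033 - 5596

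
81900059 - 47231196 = 34668863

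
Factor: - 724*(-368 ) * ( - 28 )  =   - 2^8*7^1 * 23^1*181^1 = - 7460096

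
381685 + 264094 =645779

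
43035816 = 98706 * 436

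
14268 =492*29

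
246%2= 0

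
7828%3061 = 1706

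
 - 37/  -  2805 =37/2805 = 0.01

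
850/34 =25 = 25.00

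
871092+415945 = 1287037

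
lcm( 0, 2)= 0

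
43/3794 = 43/3794 = 0.01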